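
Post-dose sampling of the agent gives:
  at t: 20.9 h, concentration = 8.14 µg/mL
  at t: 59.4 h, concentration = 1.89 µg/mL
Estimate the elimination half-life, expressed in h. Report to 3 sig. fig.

18.3 h

k = ln(C₁/C₂) / (t₂ − t₁) = ln(8.14/1.89) / (59.4 − 20.9)
  = 1.460 / 38.50 = 0.03792 h⁻¹
t½ = ln2 / k = 0.693147 / 0.03792 = 18.28 h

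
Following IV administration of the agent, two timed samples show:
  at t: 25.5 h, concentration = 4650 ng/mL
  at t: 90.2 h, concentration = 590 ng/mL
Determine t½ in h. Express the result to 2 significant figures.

22 h

k = ln(C₁/C₂) / (t₂ − t₁) = ln(4650/590) / (90.2 − 25.5)
  = 2.064 / 64.70 = 0.03190 h⁻¹
t½ = ln2 / k = 0.693147 / 0.03190 = 21.73 h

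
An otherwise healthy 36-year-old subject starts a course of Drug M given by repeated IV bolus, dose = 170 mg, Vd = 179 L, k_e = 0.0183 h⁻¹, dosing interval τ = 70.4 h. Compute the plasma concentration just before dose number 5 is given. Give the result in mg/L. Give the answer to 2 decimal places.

C₀ per dose = Dose / Vd = 170 / 179 = 0.9497 mg/L
Fraction remaining after one interval: r = e^(−kτ) = e^(−0.01830 × 70.4) = 0.2757
Before dose 5, 4 doses have been given (aged 1τ, 2τ, 3τ, 4τ).
C_trough = C₀ × (r + r² + … + r^4) = C₀ × r(1−r^4)/(1−r)
        = 0.9497 × 0.2757 × (1 − 0.005778) / (1 − 0.2757) = 0.3594 mg/L

0.36 mg/L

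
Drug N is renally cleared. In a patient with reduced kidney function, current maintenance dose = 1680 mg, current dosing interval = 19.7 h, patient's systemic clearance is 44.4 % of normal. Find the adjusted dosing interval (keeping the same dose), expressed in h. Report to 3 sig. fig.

44.4 h

To keep the same average steady-state level, dosing rate must scale with clearance.
CL ratio = 44.4 / 100 = 0.4440
New interval (same dose) = 19.7 / 0.4440 = 44.37 h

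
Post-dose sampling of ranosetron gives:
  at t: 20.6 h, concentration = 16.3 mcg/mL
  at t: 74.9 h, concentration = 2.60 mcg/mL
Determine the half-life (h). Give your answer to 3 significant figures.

20.5 h

k = ln(C₁/C₂) / (t₂ − t₁) = ln(16.3/2.60) / (74.9 − 20.6)
  = 1.836 / 54.30 = 0.03381 h⁻¹
t½ = ln2 / k = 0.693147 / 0.03381 = 20.50 h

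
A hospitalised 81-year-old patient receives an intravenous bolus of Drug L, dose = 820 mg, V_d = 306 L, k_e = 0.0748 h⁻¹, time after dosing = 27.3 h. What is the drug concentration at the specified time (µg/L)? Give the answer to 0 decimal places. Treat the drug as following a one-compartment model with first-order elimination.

C₀ = Dose / Vd = 820.0 / 306 = 2.680 mg/L
C = C₀ · e^(−k·t) = 2.680 × e^(−0.07480 × 27.3)
  = 2.680 × 0.1298 = 0.3479 mg/L
Convert: 0.3479 mg/L × 1000 = 347.9 µg/L

348 µg/L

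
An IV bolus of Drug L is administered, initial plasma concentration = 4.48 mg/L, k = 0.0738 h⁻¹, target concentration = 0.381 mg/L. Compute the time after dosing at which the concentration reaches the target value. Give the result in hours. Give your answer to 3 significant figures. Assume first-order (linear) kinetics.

t = ln(C₀ / C) / k = ln(4.480 / 0.381) / 0.07380
  = ln(11.76) / 0.07380 = 2.465 / 0.07380 = 33.40 h

33.4 h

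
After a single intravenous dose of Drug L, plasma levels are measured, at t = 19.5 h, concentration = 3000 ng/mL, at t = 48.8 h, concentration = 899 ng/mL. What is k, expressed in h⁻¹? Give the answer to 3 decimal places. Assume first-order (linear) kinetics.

k = ln(C₁/C₂) / (t₂ − t₁) = ln(3000/899) / (48.8 − 19.5)
  = 1.205 / 29.30 = 0.04113 h⁻¹

0.041 h⁻¹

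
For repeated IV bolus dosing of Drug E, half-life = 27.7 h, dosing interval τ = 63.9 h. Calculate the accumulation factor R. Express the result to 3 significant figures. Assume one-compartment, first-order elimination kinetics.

1.25

k = ln2 / t½ = 0.693147 / 27.7 = 0.02502 h⁻¹
e^(−kτ) = e^(−0.02502 × 63.9) = 0.2021
Accumulation ratio R = 1 / (1 − e^(−kτ)) = 1 / (1 − 0.2021) = 1.253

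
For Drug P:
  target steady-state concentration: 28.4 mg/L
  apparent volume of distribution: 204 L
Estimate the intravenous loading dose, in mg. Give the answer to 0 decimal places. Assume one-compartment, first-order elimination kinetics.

LD = Css × Vd = 28.4 × 204 = 5794 mg

5794 mg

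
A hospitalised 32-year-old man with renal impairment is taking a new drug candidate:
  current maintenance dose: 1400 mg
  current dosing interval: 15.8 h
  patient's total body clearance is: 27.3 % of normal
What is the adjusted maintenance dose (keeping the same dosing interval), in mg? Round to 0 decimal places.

382 mg

To keep the same average steady-state level, dosing rate must scale with clearance.
CL ratio = 27.3 / 100 = 0.2730
New dose (same interval) = 1400 × 0.2730 = 382.2 mg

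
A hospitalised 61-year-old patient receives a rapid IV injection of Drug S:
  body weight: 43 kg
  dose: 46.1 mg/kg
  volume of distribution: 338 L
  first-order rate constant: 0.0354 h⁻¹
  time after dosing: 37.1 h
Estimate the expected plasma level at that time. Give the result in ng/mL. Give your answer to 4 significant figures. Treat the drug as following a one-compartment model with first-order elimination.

Total dose = 46.1 × 43 = 1982 mg
C₀ = Dose / Vd = 1982 / 338 = 5.864 mg/L
C = C₀ · e^(−k·t) = 5.864 × e^(−0.03540 × 37.1)
  = 5.864 × 0.2689 = 1.577 mg/L
Convert: 1.577 mg/L × 1000 = 1577 ng/mL

1577 ng/mL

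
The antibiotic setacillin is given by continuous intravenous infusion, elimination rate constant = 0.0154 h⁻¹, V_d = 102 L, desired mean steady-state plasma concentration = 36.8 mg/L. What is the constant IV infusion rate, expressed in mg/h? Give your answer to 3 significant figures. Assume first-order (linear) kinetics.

57.8 mg/h

CL = k × Vd = 0.01540 × 102 = 1.571 L/h
At steady state, infusion rate R₀ = Css × CL = 36.8 × 1.571 = 57.81 mg/h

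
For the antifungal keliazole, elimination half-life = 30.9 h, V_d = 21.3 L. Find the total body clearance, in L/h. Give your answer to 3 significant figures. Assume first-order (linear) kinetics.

0.478 L/h

k = ln2 / t½ = 0.693147 / 30.9 = 0.02243 h⁻¹
CL = k × Vd = 0.02243 × 21.3 = 0.4778 L/h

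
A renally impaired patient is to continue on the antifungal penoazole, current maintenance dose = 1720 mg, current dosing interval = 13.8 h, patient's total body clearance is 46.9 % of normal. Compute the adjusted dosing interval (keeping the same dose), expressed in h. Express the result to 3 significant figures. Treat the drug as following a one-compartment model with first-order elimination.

29.4 h

To keep the same average steady-state level, dosing rate must scale with clearance.
CL ratio = 46.9 / 100 = 0.4690
New interval (same dose) = 13.8 / 0.4690 = 29.42 h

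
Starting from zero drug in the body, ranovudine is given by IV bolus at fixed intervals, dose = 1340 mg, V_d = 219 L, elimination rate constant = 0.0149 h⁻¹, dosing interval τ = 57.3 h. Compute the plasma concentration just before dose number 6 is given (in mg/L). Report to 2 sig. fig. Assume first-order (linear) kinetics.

C₀ per dose = Dose / Vd = 1340 / 219 = 6.119 mg/L
Fraction remaining after one interval: r = e^(−kτ) = e^(−0.01490 × 57.3) = 0.4258
Before dose 6, 5 doses have been given (aged 1τ, 2τ, 3τ, 4τ, 5τ).
C_trough = C₀ × (r + r² + … + r^5) = C₀ × r(1−r^5)/(1−r)
        = 6.119 × 0.4258 × (1 − 0.01400) / (1 − 0.4258) = 4.474 mg/L

4.5 mg/L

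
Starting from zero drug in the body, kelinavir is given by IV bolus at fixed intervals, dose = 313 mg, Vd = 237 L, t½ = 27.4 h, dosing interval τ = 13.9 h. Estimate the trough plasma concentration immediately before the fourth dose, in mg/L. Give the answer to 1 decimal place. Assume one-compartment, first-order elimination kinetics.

C₀ per dose = Dose / Vd = 313 / 237 = 1.321 mg/L
k = ln2 / t½ = 0.693147 / 27.4 = 0.02530 h⁻¹
Fraction remaining after one interval: r = e^(−kτ) = e^(−0.02530 × 13.9) = 0.7035
Before dose 4, 3 doses have been given (aged 1τ, 2τ, 3τ).
C_trough = C₀ × (r + r² + … + r^3) = C₀ × r(1−r^3)/(1−r)
        = 1.321 × 0.7035 × (1 − 0.3482) / (1 − 0.7035) = 2.043 mg/L

2.0 mg/L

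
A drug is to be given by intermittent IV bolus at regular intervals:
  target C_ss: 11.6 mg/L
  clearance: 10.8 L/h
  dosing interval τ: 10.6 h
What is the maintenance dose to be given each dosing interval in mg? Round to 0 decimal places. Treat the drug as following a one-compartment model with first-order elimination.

1328 mg

At steady state, Dose/τ = Css × CL.
Dose = Css × CL × τ = 11.6 × 10.80 × 10.6 = 1328 mg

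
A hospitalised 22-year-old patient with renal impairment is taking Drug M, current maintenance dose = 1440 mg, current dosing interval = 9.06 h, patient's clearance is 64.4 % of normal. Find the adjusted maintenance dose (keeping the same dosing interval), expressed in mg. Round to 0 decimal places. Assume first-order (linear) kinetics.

To keep the same average steady-state level, dosing rate must scale with clearance.
CL ratio = 64.4 / 100 = 0.6440
New dose (same interval) = 1440 × 0.6440 = 927.4 mg

927 mg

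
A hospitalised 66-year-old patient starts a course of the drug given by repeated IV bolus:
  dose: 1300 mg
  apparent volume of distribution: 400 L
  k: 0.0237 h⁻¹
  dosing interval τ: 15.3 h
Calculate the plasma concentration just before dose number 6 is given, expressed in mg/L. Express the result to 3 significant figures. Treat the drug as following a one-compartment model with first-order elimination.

6.22 mg/L

C₀ per dose = Dose / Vd = 1300 / 400 = 3.250 mg/L
Fraction remaining after one interval: r = e^(−kτ) = e^(−0.02370 × 15.3) = 0.6959
Before dose 6, 5 doses have been given (aged 1τ, 2τ, 3τ, 4τ, 5τ).
C_trough = C₀ × (r + r² + … + r^5) = C₀ × r(1−r^5)/(1−r)
        = 3.250 × 0.6959 × (1 − 0.1632) / (1 − 0.6959) = 6.224 mg/L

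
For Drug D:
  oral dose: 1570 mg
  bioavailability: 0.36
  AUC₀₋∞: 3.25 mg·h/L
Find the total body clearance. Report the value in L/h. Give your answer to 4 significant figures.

173.9 L/h

CL = F·Dose / AUC = 0.36 × 1570 / 3.25 = 173.9 L/h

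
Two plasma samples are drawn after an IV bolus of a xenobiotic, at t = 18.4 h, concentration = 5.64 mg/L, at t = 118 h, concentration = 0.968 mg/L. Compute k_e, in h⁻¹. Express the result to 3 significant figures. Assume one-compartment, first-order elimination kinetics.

0.0177 h⁻¹

k = ln(C₁/C₂) / (t₂ − t₁) = ln(5.64/0.968) / (118 − 18.4)
  = 1.762 / 99.60 = 0.01769 h⁻¹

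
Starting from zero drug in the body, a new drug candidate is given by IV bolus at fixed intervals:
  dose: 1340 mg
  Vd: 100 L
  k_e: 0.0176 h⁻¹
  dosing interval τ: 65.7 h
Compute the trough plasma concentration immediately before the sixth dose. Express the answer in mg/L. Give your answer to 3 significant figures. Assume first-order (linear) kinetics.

6.13 mg/L

C₀ per dose = Dose / Vd = 1340 / 100 = 13.40 mg/L
Fraction remaining after one interval: r = e^(−kτ) = e^(−0.01760 × 65.7) = 0.3146
Before dose 6, 5 doses have been given (aged 1τ, 2τ, 3τ, 4τ, 5τ).
C_trough = C₀ × (r + r² + … + r^5) = C₀ × r(1−r^5)/(1−r)
        = 13.40 × 0.3146 × (1 − 0.003082) / (1 − 0.3146) = 6.132 mg/L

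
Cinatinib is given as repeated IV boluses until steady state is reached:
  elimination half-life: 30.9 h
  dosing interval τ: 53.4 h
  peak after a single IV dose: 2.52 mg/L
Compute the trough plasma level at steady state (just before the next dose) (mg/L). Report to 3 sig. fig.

k = ln2 / t½ = 0.693147 / 30.9 = 0.02243 h⁻¹
e^(−kτ) = e^(−0.02243 × 53.4) = 0.3019
Accumulation ratio R = 1 / (1 − e^(−kτ)) = 1 / (1 − 0.3019) = 1.432
Steady-state trough = C₀ × R × e^(−kτ) = 2.52 × 1.432 × 0.3019 = 1.089 mg/L

1.09 mg/L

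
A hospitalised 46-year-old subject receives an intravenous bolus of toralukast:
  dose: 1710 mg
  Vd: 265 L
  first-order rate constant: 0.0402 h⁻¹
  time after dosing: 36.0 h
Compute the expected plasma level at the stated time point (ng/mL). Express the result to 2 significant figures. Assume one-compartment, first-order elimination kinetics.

C₀ = Dose / Vd = 1710 / 265 = 6.453 mg/L
C = C₀ · e^(−k·t) = 6.453 × e^(−0.04020 × 36.0)
  = 6.453 × 0.2352 = 1.518 mg/L
Convert: 1.518 mg/L × 1000 = 1518 ng/mL

1500 ng/mL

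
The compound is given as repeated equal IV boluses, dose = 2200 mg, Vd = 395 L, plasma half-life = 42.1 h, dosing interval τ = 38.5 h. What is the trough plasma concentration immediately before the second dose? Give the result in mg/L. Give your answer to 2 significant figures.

C₀ per dose = Dose / Vd = 2200 / 395 = 5.570 mg/L
k = ln2 / t½ = 0.693147 / 42.1 = 0.01646 h⁻¹
Fraction remaining after one interval: r = e^(−kτ) = e^(−0.01646 × 38.5) = 0.5306
Before dose 2, 1 dose has been given (aged 1τ).
C_trough = C₀ × r = 5.570 × 0.5306 = 2.955 mg/L

3.0 mg/L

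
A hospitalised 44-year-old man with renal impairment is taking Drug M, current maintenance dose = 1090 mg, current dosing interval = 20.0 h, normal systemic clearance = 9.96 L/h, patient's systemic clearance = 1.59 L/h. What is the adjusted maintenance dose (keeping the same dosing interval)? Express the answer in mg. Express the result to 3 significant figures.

To keep the same average steady-state level, dosing rate must scale with clearance.
CL ratio = 1.59 / 9.96 = 0.1596
New dose (same interval) = 1090 × 0.1596 = 174.0 mg

174 mg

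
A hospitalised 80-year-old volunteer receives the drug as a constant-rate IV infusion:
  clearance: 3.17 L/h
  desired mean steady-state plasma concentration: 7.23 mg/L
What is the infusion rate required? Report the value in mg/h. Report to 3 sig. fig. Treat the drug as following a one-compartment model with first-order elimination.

At steady state, infusion rate R₀ = Css × CL = 7.23 × 3.170 = 22.92 mg/h

22.9 mg/h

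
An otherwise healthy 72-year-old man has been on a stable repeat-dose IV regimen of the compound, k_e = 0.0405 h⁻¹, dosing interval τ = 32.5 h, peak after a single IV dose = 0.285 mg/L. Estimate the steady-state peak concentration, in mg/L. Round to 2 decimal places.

e^(−kτ) = e^(−0.04050 × 32.5) = 0.2681
Accumulation ratio R = 1 / (1 − e^(−kτ)) = 1 / (1 − 0.2681) = 1.366
Steady-state peak = C₀ × R = 0.285 × 1.366 = 0.3893 mg/L

0.39 mg/L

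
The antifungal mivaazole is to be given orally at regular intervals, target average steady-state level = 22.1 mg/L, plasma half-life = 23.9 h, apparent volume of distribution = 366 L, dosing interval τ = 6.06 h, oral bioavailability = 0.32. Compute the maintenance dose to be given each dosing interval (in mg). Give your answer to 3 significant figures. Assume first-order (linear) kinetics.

4440 mg

k = ln2 / t½ = 0.693147 / 23.9 = 0.02900 h⁻¹
CL = k × Vd = 0.02900 × 366 = 10.61 L/h
At steady state, F × (Dose/τ) = Css × CL.
Dose = Css × CL × τ / F = 22.1 × 10.61 × 6.06 / 0.32 = 4440 mg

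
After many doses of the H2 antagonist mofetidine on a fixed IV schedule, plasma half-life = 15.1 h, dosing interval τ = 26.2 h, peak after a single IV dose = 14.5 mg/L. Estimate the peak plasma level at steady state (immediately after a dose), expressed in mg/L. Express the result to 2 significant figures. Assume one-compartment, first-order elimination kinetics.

21 mg/L

k = ln2 / t½ = 0.693147 / 15.1 = 0.04590 h⁻¹
e^(−kτ) = e^(−0.04590 × 26.2) = 0.3004
Accumulation ratio R = 1 / (1 − e^(−kτ)) = 1 / (1 − 0.3004) = 1.429
Steady-state peak = C₀ × R = 14.5 × 1.429 = 20.72 mg/L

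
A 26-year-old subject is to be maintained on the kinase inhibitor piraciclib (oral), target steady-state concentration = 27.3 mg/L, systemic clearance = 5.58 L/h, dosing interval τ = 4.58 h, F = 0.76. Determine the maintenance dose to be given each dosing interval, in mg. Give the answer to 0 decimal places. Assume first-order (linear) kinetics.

918 mg

At steady state, F × (Dose/τ) = Css × CL.
Dose = Css × CL × τ / F = 27.3 × 5.580 × 4.58 / 0.76 = 918.0 mg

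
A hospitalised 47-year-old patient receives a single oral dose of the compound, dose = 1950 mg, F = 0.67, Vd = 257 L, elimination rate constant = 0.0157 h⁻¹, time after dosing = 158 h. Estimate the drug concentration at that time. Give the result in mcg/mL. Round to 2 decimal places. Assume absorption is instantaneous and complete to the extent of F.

Amount reaching circulation = F × Dose = 0.67 × 1950 = 1307 mg
C₀ = F·Dose / Vd = 1307 / 257 = 5.086 mg/L
C = C₀ · e^(−k·t) = 5.086 × e^(−0.01570 × 158)
  = 5.086 × 0.08369 = 0.4256 mg/L
(0.4256 mg/L = 0.4256 mcg/mL)

0.43 mcg/mL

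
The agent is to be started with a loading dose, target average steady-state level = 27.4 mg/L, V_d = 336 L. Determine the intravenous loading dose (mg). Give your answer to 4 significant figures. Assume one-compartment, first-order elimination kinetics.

9206 mg

LD = Css × Vd = 27.4 × 336 = 9206 mg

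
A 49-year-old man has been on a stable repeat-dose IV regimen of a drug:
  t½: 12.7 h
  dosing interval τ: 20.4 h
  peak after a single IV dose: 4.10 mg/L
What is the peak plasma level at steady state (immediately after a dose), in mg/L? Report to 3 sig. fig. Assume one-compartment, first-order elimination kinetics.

6.11 mg/L

k = ln2 / t½ = 0.693147 / 12.7 = 0.05458 h⁻¹
e^(−kτ) = e^(−0.05458 × 20.4) = 0.3284
Accumulation ratio R = 1 / (1 − e^(−kτ)) = 1 / (1 − 0.3284) = 1.489
Steady-state peak = C₀ × R = 4.10 × 1.489 = 6.105 mg/L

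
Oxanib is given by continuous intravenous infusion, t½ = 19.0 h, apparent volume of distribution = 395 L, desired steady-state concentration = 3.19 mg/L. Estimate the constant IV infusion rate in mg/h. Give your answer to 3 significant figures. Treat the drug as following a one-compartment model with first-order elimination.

k = ln2 / t½ = 0.693147 / 19.0 = 0.03648 h⁻¹
CL = k × Vd = 0.03648 × 395 = 14.41 L/h
At steady state, infusion rate R₀ = Css × CL = 3.19 × 14.41 = 45.97 mg/h

46.0 mg/h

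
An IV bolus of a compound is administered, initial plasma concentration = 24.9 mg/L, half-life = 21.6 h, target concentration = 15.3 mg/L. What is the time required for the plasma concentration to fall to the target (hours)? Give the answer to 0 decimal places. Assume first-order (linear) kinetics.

15 h

k = ln2 / t½ = 0.693147 / 21.6 = 0.03209 h⁻¹
t = ln(C₀ / C) / k = ln(24.90 / 15.3) / 0.03209
  = ln(1.627) / 0.03209 = 0.4867 / 0.03209 = 15.17 h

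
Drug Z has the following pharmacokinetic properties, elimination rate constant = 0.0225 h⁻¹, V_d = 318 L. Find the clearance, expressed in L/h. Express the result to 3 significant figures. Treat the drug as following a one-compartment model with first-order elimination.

CL = k × Vd = 0.0225 × 318 = 7.155 L/h

7.16 L/h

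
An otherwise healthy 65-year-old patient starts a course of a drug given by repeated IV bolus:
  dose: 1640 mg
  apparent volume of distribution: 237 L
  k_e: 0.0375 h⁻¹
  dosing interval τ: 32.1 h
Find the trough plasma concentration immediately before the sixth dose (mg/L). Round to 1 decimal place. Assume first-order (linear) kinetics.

C₀ per dose = Dose / Vd = 1640 / 237 = 6.920 mg/L
Fraction remaining after one interval: r = e^(−kτ) = e^(−0.03750 × 32.1) = 0.3001
Before dose 6, 5 doses have been given (aged 1τ, 2τ, 3τ, 4τ, 5τ).
C_trough = C₀ × (r + r² + … + r^5) = C₀ × r(1−r^5)/(1−r)
        = 6.920 × 0.3001 × (1 − 0.002434) / (1 − 0.3001) = 2.960 mg/L

3.0 mg/L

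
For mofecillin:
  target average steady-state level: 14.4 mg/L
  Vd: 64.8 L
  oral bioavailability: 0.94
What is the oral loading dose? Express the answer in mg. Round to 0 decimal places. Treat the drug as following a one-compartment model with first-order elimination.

LD = Css × Vd / F = 14.4 × 64.8 / 0.94 = 992.7 mg

993 mg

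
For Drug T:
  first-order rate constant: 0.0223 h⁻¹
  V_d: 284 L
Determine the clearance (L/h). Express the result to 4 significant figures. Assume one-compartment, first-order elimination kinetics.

6.333 L/h

CL = k × Vd = 0.0223 × 284 = 6.333 L/h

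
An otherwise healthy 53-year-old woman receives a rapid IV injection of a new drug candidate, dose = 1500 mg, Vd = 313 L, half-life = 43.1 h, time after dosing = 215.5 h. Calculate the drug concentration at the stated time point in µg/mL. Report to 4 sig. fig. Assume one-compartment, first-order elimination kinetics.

C₀ = Dose / Vd = 1500 / 313 = 4.792 mg/L
k = ln2 / t½ = 0.693147 / 43.1 = 0.01608 h⁻¹
t / t½ = 215.5 / 43.1 = 5 half-lives
C = C₀ × (1/2)^5 = 4.792 × 0.03125 = 0.1498 mg/L
(0.1498 mg/L = 0.1498 µg/mL)

0.1498 µg/mL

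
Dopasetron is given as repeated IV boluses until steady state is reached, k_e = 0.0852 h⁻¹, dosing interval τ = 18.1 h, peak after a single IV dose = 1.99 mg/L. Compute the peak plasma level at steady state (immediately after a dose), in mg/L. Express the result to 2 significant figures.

2.5 mg/L

e^(−kτ) = e^(−0.08520 × 18.1) = 0.2139
Accumulation ratio R = 1 / (1 − e^(−kτ)) = 1 / (1 − 0.2139) = 1.272
Steady-state peak = C₀ × R = 1.99 × 1.272 = 2.531 mg/L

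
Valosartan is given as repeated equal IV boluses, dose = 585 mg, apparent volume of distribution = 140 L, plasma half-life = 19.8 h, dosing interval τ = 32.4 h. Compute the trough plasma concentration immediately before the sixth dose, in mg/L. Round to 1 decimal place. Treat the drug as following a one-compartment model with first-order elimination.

2.0 mg/L

C₀ per dose = Dose / Vd = 585 / 140 = 4.179 mg/L
k = ln2 / t½ = 0.693147 / 19.8 = 0.03501 h⁻¹
Fraction remaining after one interval: r = e^(−kτ) = e^(−0.03501 × 32.4) = 0.3216
Before dose 6, 5 doses have been given (aged 1τ, 2τ, 3τ, 4τ, 5τ).
C_trough = C₀ × (r + r² + … + r^5) = C₀ × r(1−r^5)/(1−r)
        = 4.179 × 0.3216 × (1 − 0.003440) / (1 − 0.3216) = 1.974 mg/L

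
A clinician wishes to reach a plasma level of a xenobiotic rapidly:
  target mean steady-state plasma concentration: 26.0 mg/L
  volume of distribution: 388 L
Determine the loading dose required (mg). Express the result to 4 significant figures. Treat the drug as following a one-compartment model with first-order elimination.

10090 mg

LD = Css × Vd = 26.0 × 388 = 10090 mg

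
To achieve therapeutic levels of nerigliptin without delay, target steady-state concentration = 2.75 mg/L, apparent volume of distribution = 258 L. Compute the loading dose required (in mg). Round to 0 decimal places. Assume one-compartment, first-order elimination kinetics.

LD = Css × Vd = 2.75 × 258 = 709.5 mg

710 mg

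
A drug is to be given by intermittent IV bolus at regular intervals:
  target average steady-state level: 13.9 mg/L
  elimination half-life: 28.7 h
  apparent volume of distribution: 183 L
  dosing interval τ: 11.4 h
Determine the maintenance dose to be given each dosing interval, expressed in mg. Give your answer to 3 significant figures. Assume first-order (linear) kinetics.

700 mg

k = ln2 / t½ = 0.693147 / 28.7 = 0.02415 h⁻¹
CL = k × Vd = 0.02415 × 183 = 4.419 L/h
At steady state, Dose/τ = Css × CL.
Dose = Css × CL × τ = 13.9 × 4.419 × 11.4 = 700.2 mg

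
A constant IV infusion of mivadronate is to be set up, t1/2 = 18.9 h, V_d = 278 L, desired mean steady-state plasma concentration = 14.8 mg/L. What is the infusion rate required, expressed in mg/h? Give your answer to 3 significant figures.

151 mg/h

k = ln2 / t½ = 0.693147 / 18.9 = 0.03667 h⁻¹
CL = k × Vd = 0.03667 × 278 = 10.19 L/h
At steady state, infusion rate R₀ = Css × CL = 14.8 × 10.19 = 150.8 mg/h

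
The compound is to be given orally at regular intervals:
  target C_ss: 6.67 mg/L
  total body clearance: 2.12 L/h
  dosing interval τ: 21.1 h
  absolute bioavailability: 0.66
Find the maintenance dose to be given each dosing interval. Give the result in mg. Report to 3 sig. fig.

452 mg

At steady state, F × (Dose/τ) = Css × CL.
Dose = Css × CL × τ / F = 6.67 × 2.120 × 21.1 / 0.66 = 452.1 mg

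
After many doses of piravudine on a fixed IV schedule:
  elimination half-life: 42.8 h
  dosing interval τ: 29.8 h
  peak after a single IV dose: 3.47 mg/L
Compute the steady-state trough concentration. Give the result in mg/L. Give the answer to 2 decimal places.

k = ln2 / t½ = 0.693147 / 42.8 = 0.01620 h⁻¹
e^(−kτ) = e^(−0.01620 × 29.8) = 0.6171
Accumulation ratio R = 1 / (1 − e^(−kτ)) = 1 / (1 − 0.6171) = 2.612
Steady-state trough = C₀ × R × e^(−kτ) = 3.47 × 2.612 × 0.6171 = 5.593 mg/L

5.59 mg/L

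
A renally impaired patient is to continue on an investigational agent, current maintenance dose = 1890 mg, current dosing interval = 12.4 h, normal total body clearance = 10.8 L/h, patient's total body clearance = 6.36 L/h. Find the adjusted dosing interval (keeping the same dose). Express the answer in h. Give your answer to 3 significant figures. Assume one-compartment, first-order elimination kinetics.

To keep the same average steady-state level, dosing rate must scale with clearance.
CL ratio = 6.36 / 10.8 = 0.5889
New interval (same dose) = 12.4 / 0.5889 = 21.06 h

21.1 h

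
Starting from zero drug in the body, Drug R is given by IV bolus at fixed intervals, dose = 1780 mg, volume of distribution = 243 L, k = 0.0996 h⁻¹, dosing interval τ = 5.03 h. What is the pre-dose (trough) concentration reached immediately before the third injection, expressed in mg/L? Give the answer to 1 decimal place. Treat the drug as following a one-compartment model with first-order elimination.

7.1 mg/L

C₀ per dose = Dose / Vd = 1780 / 243 = 7.325 mg/L
Fraction remaining after one interval: r = e^(−kτ) = e^(−0.09960 × 5.03) = 0.6059
Before dose 3, 2 doses have been given (aged 1τ, 2τ).
C_trough = C₀ × (r + r²) = 7.325 × (0.6059 + 0.3671) = 7.127 mg/L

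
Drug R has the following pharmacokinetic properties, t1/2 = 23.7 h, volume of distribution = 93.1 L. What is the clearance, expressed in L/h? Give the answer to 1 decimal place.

k = ln2 / t½ = 0.693147 / 23.7 = 0.02925 h⁻¹
CL = k × Vd = 0.02925 × 93.1 = 2.723 L/h

2.7 L/h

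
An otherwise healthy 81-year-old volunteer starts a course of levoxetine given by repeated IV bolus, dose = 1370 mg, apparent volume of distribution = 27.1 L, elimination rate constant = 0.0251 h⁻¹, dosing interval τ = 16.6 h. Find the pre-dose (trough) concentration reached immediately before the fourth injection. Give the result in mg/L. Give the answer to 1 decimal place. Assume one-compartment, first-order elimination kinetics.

C₀ per dose = Dose / Vd = 1370 / 27.1 = 50.55 mg/L
Fraction remaining after one interval: r = e^(−kτ) = e^(−0.02510 × 16.6) = 0.6592
Before dose 4, 3 doses have been given (aged 1τ, 2τ, 3τ).
C_trough = C₀ × (r + r² + … + r^3) = C₀ × r(1−r^3)/(1−r)
        = 50.55 × 0.6592 × (1 − 0.2865) / (1 − 0.6592) = 69.76 mg/L

69.8 mg/L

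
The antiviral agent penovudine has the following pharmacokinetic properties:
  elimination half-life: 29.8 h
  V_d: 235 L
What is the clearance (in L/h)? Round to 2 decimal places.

5.47 L/h

k = ln2 / t½ = 0.693147 / 29.8 = 0.02326 h⁻¹
CL = k × Vd = 0.02326 × 235 = 5.466 L/h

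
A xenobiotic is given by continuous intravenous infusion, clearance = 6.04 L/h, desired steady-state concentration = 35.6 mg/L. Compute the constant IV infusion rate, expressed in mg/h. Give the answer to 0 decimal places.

At steady state, infusion rate R₀ = Css × CL = 35.6 × 6.040 = 215.0 mg/h

215 mg/h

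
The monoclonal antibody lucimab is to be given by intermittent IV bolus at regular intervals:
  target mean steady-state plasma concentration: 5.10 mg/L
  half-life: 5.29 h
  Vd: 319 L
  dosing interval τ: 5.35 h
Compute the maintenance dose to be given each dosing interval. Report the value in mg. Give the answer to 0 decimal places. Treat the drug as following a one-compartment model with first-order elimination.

1140 mg

k = ln2 / t½ = 0.693147 / 5.29 = 0.1310 h⁻¹
CL = k × Vd = 0.1310 × 319 = 41.79 L/h
At steady state, Dose/τ = Css × CL.
Dose = Css × CL × τ = 5.10 × 41.79 × 5.35 = 1140 mg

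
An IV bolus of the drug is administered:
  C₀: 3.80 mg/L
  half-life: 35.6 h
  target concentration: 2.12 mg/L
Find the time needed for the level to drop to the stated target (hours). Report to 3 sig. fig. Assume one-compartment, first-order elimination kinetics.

k = ln2 / t½ = 0.693147 / 35.6 = 0.01947 h⁻¹
t = ln(C₀ / C) / k = ln(3.800 / 2.12) / 0.01947
  = ln(1.792) / 0.01947 = 0.5833 / 0.01947 = 29.96 h

30.0 h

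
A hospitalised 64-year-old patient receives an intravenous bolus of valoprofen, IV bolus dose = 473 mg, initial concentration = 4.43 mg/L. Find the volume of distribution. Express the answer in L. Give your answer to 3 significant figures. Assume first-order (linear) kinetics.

107 L

Vd = Dose / C₀ = 473.0 / 4.43 = 106.8 L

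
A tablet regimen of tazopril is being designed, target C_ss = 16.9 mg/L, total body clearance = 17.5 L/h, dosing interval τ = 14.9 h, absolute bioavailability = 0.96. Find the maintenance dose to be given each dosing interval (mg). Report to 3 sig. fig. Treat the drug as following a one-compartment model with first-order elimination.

4590 mg

At steady state, F × (Dose/τ) = Css × CL.
Dose = Css × CL × τ / F = 16.9 × 17.50 × 14.9 / 0.96 = 4590 mg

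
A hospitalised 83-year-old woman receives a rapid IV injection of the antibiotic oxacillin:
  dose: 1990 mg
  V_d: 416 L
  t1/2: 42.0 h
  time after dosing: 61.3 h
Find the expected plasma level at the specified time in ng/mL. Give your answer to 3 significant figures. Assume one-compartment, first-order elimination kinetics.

C₀ = Dose / Vd = 1990 / 416 = 4.784 mg/L
k = ln2 / t½ = 0.693147 / 42.0 = 0.01650 h⁻¹
C = C₀ · e^(−k·t) = 4.784 × e^(−0.01650 × 61.3)
  = 4.784 × 0.3637 = 1.740 mg/L
Convert: 1.740 mg/L × 1000 = 1740 ng/mL

1740 ng/mL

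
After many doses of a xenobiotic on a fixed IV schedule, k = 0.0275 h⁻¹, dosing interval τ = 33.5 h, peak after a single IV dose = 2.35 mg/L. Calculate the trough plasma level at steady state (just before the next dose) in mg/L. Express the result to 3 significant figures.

e^(−kτ) = e^(−0.02750 × 33.5) = 0.3980
Accumulation ratio R = 1 / (1 − e^(−kτ)) = 1 / (1 − 0.3980) = 1.661
Steady-state trough = C₀ × R × e^(−kτ) = 2.35 × 1.661 × 0.3980 = 1.554 mg/L

1.55 mg/L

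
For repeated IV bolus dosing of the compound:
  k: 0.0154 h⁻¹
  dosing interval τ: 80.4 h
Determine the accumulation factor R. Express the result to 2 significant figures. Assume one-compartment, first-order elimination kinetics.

e^(−kτ) = e^(−0.01540 × 80.4) = 0.2899
Accumulation ratio R = 1 / (1 − e^(−kτ)) = 1 / (1 − 0.2899) = 1.408

1.4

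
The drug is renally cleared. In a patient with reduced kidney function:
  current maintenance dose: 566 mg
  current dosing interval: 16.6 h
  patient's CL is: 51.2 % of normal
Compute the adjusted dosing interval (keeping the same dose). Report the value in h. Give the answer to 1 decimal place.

32.4 h

To keep the same average steady-state level, dosing rate must scale with clearance.
CL ratio = 51.2 / 100 = 0.5120
New interval (same dose) = 16.6 / 0.5120 = 32.42 h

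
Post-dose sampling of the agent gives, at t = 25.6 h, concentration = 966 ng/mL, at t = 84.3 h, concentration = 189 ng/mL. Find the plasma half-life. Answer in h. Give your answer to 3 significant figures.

24.9 h

k = ln(C₁/C₂) / (t₂ − t₁) = ln(966/189) / (84.3 − 25.6)
  = 1.631 / 58.70 = 0.02779 h⁻¹
t½ = ln2 / k = 0.693147 / 0.02779 = 24.94 h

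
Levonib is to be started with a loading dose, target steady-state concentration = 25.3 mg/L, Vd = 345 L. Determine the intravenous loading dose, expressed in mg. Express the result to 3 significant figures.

LD = Css × Vd = 25.3 × 345 = 8729 mg

8730 mg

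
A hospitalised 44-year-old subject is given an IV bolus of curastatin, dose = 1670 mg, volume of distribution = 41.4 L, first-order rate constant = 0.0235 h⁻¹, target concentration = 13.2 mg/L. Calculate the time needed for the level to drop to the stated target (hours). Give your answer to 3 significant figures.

47.5 h

C₀ = Dose / Vd = 1670 / 41.4 = 40.34 mg/L
t = ln(C₀ / C) / k = ln(40.34 / 13.2) / 0.02350
  = ln(3.056) / 0.02350 = 1.117 / 0.02350 = 47.53 h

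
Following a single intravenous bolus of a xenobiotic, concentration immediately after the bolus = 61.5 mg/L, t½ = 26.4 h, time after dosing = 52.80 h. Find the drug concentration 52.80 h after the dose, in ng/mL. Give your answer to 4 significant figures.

15380 ng/mL

k = ln2 / t½ = 0.693147 / 26.4 = 0.02626 h⁻¹
t / t½ = 52.80 / 26.4 = 2 half-lives
C = C₀ × (1/2)^2 = 61.50 × 0.2500 = 15.38 mg/L
Convert: 15.38 mg/L × 1000 = 15380 ng/mL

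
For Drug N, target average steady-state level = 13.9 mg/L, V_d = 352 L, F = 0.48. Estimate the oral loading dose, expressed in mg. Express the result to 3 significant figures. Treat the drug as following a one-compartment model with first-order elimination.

LD = Css × Vd / F = 13.9 × 352 / 0.48 = 10190 mg

10200 mg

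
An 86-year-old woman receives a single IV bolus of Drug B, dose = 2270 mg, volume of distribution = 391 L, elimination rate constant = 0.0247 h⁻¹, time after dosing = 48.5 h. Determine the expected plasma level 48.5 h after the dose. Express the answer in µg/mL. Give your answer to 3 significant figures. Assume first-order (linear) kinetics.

1.75 µg/mL

C₀ = Dose / Vd = 2270 / 391 = 5.806 mg/L
C = C₀ · e^(−k·t) = 5.806 × e^(−0.02470 × 48.5)
  = 5.806 × 0.3018 = 1.752 mg/L
(1.752 mg/L = 1.752 µg/mL)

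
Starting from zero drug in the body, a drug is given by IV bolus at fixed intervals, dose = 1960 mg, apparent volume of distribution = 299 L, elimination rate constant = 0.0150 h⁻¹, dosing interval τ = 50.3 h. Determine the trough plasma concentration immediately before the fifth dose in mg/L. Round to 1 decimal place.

5.5 mg/L

C₀ per dose = Dose / Vd = 1960 / 299 = 6.555 mg/L
Fraction remaining after one interval: r = e^(−kτ) = e^(−0.01500 × 50.3) = 0.4702
Before dose 5, 4 doses have been given (aged 1τ, 2τ, 3τ, 4τ).
C_trough = C₀ × (r + r² + … + r^4) = C₀ × r(1−r^4)/(1−r)
        = 6.555 × 0.4702 × (1 − 0.04888) / (1 − 0.4702) = 5.533 mg/L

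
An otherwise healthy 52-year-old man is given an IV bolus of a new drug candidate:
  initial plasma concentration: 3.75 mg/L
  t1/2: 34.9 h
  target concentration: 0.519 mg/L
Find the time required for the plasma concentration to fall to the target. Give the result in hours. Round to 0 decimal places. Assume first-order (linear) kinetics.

100 h

k = ln2 / t½ = 0.693147 / 34.9 = 0.01986 h⁻¹
t = ln(C₀ / C) / k = ln(3.750 / 0.519) / 0.01986
  = ln(7.225) / 0.01986 = 1.978 / 0.01986 = 99.60 h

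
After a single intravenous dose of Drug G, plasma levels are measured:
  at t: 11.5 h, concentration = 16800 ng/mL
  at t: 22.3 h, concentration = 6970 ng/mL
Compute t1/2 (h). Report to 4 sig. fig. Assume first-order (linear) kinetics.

k = ln(C₁/C₂) / (t₂ − t₁) = ln(16800/6970) / (22.3 − 11.5)
  = 0.8798 / 10.80 = 0.08146 h⁻¹
t½ = ln2 / k = 0.693147 / 0.08146 = 8.509 h

8.509 h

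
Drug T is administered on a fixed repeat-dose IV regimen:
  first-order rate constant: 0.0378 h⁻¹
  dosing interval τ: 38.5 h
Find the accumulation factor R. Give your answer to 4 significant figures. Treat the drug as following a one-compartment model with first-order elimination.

1.304

e^(−kτ) = e^(−0.03780 × 38.5) = 0.2333
Accumulation ratio R = 1 / (1 − e^(−kτ)) = 1 / (1 − 0.2333) = 1.304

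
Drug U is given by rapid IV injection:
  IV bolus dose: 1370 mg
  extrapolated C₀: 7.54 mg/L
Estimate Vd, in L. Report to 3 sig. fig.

182 L

Vd = Dose / C₀ = 1370 / 7.54 = 181.7 L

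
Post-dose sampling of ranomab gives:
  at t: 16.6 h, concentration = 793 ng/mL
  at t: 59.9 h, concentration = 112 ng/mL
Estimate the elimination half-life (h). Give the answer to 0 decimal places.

15 h

k = ln(C₁/C₂) / (t₂ − t₁) = ln(793/112) / (59.9 − 16.6)
  = 1.957 / 43.30 = 0.04520 h⁻¹
t½ = ln2 / k = 0.693147 / 0.04520 = 15.34 h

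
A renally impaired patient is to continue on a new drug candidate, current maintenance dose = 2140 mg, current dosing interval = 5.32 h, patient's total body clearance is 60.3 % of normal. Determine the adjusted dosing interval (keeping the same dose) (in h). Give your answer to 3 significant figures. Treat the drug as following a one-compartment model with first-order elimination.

8.82 h

To keep the same average steady-state level, dosing rate must scale with clearance.
CL ratio = 60.3 / 100 = 0.6030
New interval (same dose) = 5.32 / 0.6030 = 8.823 h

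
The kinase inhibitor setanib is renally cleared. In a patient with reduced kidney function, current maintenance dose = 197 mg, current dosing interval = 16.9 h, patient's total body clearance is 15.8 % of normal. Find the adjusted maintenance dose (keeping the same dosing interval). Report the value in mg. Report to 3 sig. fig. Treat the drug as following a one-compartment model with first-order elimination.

31.1 mg

To keep the same average steady-state level, dosing rate must scale with clearance.
CL ratio = 15.8 / 100 = 0.1580
New dose (same interval) = 197 × 0.1580 = 31.13 mg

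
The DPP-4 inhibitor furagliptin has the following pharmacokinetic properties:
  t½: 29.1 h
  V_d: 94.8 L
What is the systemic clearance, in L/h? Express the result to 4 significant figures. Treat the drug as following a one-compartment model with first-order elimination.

2.258 L/h

k = ln2 / t½ = 0.693147 / 29.1 = 0.02382 h⁻¹
CL = k × Vd = 0.02382 × 94.8 = 2.258 L/h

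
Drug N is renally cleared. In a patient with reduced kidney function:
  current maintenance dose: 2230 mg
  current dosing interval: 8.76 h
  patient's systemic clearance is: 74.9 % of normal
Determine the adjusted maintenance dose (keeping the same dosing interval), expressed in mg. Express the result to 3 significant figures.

1670 mg

To keep the same average steady-state level, dosing rate must scale with clearance.
CL ratio = 74.9 / 100 = 0.7490
New dose (same interval) = 2230 × 0.7490 = 1670 mg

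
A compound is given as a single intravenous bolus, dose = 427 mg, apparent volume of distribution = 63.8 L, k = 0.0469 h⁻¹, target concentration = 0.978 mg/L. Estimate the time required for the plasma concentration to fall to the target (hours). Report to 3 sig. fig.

C₀ = Dose / Vd = 427.0 / 63.8 = 6.693 mg/L
t = ln(C₀ / C) / k = ln(6.693 / 0.978) / 0.04690
  = ln(6.844) / 0.04690 = 1.923 / 0.04690 = 41.00 h

41.0 h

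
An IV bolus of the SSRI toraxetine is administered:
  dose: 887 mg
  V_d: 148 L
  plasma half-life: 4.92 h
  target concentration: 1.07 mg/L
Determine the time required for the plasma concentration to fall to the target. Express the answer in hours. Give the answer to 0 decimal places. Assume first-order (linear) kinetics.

C₀ = Dose / Vd = 887.0 / 148 = 5.993 mg/L
k = ln2 / t½ = 0.693147 / 4.92 = 0.1409 h⁻¹
t = ln(C₀ / C) / k = ln(5.993 / 1.07) / 0.1409
  = ln(5.601) / 0.1409 = 1.723 / 0.1409 = 12.23 h

12 h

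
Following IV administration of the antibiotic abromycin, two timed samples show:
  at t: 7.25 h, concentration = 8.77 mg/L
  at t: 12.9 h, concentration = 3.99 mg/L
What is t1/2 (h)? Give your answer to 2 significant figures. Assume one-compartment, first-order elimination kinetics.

k = ln(C₁/C₂) / (t₂ − t₁) = ln(8.77/3.99) / (12.9 − 7.25)
  = 0.7875 / 5.650 = 0.1394 h⁻¹
t½ = ln2 / k = 0.693147 / 0.1394 = 4.972 h

5.0 h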